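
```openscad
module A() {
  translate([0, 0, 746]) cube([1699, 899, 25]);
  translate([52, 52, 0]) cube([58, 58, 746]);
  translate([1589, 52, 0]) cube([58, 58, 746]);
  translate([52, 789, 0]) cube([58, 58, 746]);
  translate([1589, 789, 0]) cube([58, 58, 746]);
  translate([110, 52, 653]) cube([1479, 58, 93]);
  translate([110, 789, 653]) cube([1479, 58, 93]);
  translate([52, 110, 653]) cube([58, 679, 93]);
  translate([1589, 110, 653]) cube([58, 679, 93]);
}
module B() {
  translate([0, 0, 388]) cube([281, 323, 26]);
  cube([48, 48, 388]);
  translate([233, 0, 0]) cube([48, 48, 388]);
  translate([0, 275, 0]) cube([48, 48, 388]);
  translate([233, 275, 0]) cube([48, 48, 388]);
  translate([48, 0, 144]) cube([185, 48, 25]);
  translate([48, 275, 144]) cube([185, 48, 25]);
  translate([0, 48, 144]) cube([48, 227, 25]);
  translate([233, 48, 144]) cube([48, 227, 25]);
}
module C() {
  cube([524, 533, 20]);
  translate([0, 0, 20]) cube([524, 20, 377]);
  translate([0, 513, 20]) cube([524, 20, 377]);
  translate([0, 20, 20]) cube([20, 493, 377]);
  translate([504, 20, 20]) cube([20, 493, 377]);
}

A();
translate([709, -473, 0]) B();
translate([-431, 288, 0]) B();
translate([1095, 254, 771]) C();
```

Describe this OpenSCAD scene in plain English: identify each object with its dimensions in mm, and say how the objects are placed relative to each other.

A is a table: top 1699 mm (x) × 899 mm (y), 25 mm thick, upper face at z = 771 mm, on four 58×58 mm square legs, each inset 52 mm from the nearest pair of top edges, running from z = 0 to the bottom of the top. Four apron rails, 58 mm thick and 93 mm tall, run between adjacent legs with their top edges flush with the underside of the top and their outer faces flush with the legs' outer faces.

B is a four-legged stool. The seat is a 281×323×26 mm slab whose top surface is at z = 414 mm; four square legs, each 48×48 mm in cross-section, run from the floor (z = 0) to the underside of the seat, each flush with a corner of the seat. Four stretchers, 48 mm wide and 25 mm tall, connect adjacent legs with their undersides at z = 144 mm, each running between the inner faces of the legs it joins and aligned with the legs' outer faces on the other axis.

C is an open storage box with external size 524×533×397 mm and wall thickness 20 mm (the base is also 20 mm thick). The base covers the whole footprint; the four walls stand on the base, with the y-facing walls full-width and the x-facing walls fitting between their inner faces.

Two stools sit around the table at the −y, −x sides. The open box is on top of the table.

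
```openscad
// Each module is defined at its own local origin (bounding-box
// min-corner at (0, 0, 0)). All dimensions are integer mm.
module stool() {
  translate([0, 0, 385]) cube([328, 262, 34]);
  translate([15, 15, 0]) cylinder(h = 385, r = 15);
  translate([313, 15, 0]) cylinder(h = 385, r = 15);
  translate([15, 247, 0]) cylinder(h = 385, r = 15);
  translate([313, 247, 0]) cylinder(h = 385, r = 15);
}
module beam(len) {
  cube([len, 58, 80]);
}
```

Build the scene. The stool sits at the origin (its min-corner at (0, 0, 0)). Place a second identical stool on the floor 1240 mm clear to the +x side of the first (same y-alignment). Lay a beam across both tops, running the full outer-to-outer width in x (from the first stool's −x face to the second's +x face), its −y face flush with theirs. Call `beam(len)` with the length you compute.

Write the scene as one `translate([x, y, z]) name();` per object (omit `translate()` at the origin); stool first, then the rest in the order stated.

stool();
translate([1568, 0, 0]) stool();
translate([0, 0, 419]) beam(1896);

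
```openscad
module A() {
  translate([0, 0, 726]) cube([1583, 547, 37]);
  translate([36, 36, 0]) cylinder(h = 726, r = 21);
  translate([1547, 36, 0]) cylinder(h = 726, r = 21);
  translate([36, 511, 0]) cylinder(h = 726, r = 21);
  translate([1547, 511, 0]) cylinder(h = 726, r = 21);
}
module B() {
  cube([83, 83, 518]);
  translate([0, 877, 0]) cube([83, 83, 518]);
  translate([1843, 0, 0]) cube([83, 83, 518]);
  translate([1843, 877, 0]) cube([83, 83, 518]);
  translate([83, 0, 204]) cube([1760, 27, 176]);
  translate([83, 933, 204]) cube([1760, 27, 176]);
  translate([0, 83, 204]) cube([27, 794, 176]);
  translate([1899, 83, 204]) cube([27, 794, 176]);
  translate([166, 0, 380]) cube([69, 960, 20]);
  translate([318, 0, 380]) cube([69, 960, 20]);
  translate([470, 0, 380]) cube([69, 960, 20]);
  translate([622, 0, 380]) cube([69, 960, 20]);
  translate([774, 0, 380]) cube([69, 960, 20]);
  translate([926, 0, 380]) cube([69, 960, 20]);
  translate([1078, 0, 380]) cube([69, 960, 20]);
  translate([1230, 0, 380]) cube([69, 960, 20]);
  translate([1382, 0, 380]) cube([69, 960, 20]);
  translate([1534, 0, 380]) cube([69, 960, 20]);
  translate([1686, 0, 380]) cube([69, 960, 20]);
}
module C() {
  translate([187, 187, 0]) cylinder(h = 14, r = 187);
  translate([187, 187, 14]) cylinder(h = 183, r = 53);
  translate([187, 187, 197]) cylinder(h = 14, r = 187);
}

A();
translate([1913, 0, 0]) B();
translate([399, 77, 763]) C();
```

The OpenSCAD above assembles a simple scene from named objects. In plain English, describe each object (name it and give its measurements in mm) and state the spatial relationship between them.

A is a table with a 1583×547 mm rectangular top, 37 mm thick, top surface at z = 763 mm, supported by four round legs of 42 mm diameter, each leg's bounding box inset 15 mm from the nearest pair of top edges, running from the floor.

B is a bed frame 1926 mm long (x) by 960 mm wide (y). Four 83×83 mm corner posts, 518 mm tall, at the corners of the footprint. Four rails of 27 mm thickness and 176 mm height run between adjacent posts with their undersides at z = 204 mm, their outer faces flush with the outside of the frame (the two x-running rails run between the posts' inner faces; the two y-running rails run between the posts' inner faces). 11 slats, each 69 mm wide (x) and 20 mm thick, lie across the top of the two x-running rails, running the full 960 mm width of the frame in y; the slats are evenly spaced along x between the inner faces of the end posts with equal gaps (rounded down to the nearest mm) at the −x end and between each pair — any rounding remainder accumulates at the +x end.

C is a spool: two coaxial disc flanges of radius 187 mm and thickness 14 mm, joined by a core cylinder of radius 53 mm and height 183 mm. The lower flange rests on z = 0 and the three cylinders share a vertical axis.

The bed frame is on the floor beside the table on its +x side. The spool is on top of the table.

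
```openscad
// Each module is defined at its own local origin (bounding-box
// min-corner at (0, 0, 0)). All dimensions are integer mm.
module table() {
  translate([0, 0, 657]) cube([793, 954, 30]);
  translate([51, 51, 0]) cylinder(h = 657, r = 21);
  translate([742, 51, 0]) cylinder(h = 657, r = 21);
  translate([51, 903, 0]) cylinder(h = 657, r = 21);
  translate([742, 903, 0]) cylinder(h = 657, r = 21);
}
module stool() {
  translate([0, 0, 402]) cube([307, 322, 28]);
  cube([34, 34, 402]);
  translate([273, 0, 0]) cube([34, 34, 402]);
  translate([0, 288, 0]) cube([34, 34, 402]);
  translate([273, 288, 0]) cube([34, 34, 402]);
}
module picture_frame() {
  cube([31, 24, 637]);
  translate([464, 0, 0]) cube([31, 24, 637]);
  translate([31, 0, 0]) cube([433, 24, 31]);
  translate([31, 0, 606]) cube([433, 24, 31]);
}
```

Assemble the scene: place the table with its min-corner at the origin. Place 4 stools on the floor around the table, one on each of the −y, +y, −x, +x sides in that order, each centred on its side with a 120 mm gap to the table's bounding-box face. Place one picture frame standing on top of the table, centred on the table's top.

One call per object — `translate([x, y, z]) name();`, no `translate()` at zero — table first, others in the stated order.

table();
translate([243, -442, 0]) stool();
translate([243, 1074, 0]) stool();
translate([-427, 316, 0]) stool();
translate([913, 316, 0]) stool();
translate([149, 465, 687]) picture_frame();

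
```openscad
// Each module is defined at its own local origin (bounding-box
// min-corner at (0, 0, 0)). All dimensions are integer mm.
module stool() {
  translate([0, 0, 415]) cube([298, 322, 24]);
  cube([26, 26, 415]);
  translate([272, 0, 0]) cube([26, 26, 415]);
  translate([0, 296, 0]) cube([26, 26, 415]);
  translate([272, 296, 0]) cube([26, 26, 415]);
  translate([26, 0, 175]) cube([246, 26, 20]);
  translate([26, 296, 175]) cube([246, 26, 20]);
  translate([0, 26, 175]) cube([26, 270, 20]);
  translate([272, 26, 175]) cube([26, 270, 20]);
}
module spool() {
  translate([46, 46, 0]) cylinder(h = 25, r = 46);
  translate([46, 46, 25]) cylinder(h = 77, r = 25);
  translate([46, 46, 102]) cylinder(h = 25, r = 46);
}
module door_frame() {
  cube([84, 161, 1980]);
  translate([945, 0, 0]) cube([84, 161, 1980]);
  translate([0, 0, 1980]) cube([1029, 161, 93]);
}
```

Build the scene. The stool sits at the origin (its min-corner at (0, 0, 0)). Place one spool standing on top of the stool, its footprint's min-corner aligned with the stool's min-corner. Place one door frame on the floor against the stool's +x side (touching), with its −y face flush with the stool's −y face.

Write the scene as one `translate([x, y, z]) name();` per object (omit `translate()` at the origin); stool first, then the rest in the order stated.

stool();
translate([0, 0, 439]) spool();
translate([298, 0, 0]) door_frame();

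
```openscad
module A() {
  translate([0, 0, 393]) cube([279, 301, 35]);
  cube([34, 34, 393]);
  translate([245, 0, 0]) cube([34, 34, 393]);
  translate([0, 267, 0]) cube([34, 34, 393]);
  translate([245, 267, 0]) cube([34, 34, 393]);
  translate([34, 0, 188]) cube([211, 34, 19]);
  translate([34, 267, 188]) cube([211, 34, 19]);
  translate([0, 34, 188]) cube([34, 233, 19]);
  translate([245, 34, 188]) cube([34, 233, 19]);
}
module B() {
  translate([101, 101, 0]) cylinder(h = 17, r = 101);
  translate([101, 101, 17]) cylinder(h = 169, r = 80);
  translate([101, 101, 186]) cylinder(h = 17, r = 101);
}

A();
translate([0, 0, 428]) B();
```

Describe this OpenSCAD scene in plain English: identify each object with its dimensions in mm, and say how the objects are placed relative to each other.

A is a simple wooden stool: a rectangular seat 279 mm (x) by 301 mm (y), 35 mm thick, top face at z = 428 mm, on four square legs, each 34×34 mm in cross-section. The legs rest on z = 0, each flush with a corner of the seat. Four stretchers, 34 mm wide and 19 mm tall, connect adjacent legs with their undersides at z = 188 mm, each running between the inner faces of the legs it joins and aligned with the legs' outer faces on the other axis.

B is a spool: two coaxial disc flanges of radius 101 mm and thickness 17 mm, joined by a core cylinder of radius 80 mm and height 169 mm. The lower flange rests on z = 0 and the three cylinders share a vertical axis.

The spool is on top of the stool.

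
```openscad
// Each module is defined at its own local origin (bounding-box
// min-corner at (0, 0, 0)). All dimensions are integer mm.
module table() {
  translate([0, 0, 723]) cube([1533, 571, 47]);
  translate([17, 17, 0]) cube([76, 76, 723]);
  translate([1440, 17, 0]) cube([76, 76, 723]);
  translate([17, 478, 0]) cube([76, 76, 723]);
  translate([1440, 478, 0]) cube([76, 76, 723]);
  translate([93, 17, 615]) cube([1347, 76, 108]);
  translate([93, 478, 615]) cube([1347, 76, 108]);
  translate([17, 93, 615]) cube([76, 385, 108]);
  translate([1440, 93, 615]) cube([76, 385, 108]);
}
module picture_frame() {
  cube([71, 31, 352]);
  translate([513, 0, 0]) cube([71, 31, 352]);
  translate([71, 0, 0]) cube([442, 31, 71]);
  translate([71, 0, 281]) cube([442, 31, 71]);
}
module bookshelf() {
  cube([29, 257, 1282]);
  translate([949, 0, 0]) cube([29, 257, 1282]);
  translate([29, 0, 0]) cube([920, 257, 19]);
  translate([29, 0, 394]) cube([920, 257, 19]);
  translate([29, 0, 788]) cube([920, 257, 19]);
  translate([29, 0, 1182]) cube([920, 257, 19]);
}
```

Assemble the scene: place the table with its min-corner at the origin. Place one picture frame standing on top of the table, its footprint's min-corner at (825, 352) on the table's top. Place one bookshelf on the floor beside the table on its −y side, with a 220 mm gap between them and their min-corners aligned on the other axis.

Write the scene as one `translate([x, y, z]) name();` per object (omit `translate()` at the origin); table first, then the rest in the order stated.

table();
translate([825, 352, 770]) picture_frame();
translate([0, -477, 0]) bookshelf();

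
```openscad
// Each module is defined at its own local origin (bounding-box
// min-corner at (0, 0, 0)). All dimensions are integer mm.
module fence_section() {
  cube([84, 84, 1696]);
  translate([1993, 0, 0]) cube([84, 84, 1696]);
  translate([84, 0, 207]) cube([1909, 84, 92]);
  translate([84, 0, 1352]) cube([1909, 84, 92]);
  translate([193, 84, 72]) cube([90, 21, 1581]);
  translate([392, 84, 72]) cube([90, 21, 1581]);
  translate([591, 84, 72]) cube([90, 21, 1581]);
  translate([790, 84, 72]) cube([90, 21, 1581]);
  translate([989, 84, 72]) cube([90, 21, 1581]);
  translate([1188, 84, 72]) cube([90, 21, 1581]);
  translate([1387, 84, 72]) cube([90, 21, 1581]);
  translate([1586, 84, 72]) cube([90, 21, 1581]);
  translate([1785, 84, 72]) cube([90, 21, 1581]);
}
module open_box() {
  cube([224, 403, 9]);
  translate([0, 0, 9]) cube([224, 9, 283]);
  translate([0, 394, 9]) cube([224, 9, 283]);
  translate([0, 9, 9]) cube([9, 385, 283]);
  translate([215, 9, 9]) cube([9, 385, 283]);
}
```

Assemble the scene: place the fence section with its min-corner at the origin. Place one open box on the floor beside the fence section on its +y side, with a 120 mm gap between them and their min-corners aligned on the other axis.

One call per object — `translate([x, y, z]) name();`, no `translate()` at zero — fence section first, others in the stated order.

fence_section();
translate([0, 225, 0]) open_box();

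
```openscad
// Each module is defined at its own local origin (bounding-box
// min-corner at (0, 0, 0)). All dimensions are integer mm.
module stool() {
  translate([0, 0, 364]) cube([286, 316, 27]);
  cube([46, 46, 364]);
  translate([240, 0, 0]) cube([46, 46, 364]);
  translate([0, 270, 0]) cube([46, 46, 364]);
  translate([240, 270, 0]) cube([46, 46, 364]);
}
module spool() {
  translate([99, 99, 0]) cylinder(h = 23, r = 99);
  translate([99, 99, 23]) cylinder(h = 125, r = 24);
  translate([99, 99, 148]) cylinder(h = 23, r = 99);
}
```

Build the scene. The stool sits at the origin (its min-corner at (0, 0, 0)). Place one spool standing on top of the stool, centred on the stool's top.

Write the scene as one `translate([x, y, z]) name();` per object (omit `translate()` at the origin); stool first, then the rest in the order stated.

stool();
translate([44, 59, 391]) spool();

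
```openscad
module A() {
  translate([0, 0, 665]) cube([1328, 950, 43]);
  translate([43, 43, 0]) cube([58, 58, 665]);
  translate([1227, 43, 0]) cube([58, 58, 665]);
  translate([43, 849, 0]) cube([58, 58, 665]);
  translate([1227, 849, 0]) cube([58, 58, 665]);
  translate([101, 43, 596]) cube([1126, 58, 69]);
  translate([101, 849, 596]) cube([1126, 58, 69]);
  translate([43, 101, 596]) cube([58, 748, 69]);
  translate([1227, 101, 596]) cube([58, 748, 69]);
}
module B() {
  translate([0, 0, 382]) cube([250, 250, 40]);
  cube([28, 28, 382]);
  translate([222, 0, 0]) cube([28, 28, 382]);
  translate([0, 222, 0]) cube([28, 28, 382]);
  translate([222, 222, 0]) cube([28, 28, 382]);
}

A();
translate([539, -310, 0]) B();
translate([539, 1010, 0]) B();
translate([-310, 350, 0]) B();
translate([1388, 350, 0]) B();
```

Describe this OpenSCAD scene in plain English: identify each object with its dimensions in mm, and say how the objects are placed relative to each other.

A is a table with a 1328×950 mm rectangular top, 43 mm thick, top surface at z = 708 mm, supported by four 58×58 mm square legs, each inset 43 mm from the nearest pair of top edges, running from the floor. Four apron rails, 58 mm thick and 69 mm tall, run between adjacent legs with their top edges flush with the underside of the top and their outer faces flush with the legs' outer faces.

B is a simple wooden stool: a rectangular seat 250 mm (x) by 250 mm (y), 40 mm thick, top face at z = 422 mm, on four square legs, each 28×28 mm in cross-section. The legs rest on z = 0, each flush with a corner of the seat.

Four stools sit around the table at the −y, +y, −x, +x sides.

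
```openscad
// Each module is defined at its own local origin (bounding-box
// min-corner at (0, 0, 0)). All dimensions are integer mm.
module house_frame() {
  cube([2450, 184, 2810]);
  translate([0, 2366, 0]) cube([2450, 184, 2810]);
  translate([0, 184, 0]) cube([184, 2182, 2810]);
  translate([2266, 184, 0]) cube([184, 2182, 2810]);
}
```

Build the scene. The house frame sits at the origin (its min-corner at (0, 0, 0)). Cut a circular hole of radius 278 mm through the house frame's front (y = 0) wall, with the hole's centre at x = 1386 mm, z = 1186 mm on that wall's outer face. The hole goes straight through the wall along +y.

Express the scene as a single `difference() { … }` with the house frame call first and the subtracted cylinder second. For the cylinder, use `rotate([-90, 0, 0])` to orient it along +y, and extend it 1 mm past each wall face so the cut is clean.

difference() {
  house_frame();
  translate([1386, -1, 1186]) rotate([-90, 0, 0]) cylinder(h = 186, r = 278);
}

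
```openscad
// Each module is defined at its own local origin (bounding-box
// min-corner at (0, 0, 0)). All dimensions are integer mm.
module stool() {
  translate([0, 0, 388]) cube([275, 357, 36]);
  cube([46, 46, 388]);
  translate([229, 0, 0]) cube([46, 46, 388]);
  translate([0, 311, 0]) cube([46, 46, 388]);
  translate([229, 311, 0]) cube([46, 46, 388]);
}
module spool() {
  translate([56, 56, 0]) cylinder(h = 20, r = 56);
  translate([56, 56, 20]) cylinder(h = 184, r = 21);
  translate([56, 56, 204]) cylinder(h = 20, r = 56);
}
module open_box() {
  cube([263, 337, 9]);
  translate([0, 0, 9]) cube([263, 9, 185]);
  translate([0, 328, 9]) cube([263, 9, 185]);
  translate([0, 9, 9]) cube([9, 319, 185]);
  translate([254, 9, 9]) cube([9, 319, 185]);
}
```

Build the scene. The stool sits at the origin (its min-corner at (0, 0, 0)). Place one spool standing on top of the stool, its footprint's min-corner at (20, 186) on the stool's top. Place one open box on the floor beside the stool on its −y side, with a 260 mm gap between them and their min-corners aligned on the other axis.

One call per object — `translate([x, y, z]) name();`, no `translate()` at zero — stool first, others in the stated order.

stool();
translate([20, 186, 424]) spool();
translate([0, -597, 0]) open_box();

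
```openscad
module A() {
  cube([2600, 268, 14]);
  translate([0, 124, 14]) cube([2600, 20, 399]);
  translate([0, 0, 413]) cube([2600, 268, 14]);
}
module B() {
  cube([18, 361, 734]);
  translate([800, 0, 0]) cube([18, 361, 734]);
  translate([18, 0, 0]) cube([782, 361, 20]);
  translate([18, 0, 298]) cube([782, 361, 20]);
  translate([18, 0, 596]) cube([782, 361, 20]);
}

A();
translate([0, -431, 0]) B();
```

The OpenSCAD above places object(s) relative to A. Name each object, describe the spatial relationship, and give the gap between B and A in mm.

A is an I-beam. B is a bookshelf. The bookshelf is on the floor beside the I-beam on its −y side. The gap between the bookshelf and the I-beam is 70 mm.

The bookshelf's nearest face is 70 mm from the I-beam's −y face.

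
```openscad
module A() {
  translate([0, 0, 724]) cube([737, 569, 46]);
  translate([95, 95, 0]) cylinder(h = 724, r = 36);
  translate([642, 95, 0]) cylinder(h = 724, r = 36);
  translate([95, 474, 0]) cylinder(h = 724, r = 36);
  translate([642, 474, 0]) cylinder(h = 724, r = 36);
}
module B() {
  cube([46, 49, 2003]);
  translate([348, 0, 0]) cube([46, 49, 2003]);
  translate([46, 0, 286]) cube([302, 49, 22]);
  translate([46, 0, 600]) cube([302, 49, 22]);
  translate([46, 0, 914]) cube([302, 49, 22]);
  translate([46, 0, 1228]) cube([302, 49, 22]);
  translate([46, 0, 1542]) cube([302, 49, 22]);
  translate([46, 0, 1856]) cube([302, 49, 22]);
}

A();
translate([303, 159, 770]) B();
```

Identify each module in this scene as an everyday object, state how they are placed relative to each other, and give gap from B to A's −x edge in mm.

A is a table. B is a ladder. The ladder is on top of the table. The gap from the ladder to the table's −x edge is 303 mm.

The ladder's min-x is at 303; the table's min-x is 0; gap = 303 mm.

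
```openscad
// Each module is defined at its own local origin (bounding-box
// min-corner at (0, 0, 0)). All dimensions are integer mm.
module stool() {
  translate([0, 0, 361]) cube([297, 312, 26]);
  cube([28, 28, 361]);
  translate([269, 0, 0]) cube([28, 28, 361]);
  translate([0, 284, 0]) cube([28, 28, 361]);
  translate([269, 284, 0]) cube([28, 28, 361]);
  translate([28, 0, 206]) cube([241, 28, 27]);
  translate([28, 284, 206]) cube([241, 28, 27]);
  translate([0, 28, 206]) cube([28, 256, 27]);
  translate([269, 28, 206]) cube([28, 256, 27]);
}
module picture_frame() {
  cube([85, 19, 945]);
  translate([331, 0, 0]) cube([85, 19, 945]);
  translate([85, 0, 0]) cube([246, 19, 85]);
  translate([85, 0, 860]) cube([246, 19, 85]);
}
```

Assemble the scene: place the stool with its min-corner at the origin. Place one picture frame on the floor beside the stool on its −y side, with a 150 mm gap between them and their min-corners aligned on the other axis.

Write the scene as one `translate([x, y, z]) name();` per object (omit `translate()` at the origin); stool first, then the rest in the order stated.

stool();
translate([0, -169, 0]) picture_frame();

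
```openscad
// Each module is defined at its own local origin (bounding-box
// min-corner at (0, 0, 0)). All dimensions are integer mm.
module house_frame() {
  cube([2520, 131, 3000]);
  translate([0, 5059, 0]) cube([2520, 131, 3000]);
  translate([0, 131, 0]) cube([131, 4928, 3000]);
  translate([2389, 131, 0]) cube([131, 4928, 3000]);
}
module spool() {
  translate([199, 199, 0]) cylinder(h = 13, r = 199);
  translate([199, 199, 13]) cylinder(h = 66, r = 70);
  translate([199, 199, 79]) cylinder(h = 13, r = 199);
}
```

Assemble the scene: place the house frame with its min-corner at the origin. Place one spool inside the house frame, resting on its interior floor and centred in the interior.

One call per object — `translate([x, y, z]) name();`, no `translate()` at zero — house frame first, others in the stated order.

house_frame();
translate([1061, 2396, 0]) spool();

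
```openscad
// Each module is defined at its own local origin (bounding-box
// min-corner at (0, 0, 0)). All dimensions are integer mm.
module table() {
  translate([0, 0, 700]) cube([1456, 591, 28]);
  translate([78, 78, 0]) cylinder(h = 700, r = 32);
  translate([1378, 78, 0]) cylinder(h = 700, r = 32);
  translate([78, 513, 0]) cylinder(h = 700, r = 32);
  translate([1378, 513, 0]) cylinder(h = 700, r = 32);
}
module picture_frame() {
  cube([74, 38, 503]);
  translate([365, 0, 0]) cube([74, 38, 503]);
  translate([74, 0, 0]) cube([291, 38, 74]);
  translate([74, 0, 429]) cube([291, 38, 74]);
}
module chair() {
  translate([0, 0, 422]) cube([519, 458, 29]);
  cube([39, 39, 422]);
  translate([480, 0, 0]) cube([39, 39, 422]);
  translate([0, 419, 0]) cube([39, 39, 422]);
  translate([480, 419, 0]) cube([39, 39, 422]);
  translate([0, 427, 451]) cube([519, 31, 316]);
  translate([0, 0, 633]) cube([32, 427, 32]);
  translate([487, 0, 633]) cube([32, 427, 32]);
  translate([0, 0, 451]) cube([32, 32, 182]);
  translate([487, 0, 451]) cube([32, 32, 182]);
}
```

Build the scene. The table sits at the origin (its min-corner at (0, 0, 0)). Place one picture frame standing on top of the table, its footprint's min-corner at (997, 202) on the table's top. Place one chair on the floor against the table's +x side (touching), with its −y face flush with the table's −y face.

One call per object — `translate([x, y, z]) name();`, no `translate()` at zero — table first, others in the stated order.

table();
translate([997, 202, 728]) picture_frame();
translate([1456, 0, 0]) chair();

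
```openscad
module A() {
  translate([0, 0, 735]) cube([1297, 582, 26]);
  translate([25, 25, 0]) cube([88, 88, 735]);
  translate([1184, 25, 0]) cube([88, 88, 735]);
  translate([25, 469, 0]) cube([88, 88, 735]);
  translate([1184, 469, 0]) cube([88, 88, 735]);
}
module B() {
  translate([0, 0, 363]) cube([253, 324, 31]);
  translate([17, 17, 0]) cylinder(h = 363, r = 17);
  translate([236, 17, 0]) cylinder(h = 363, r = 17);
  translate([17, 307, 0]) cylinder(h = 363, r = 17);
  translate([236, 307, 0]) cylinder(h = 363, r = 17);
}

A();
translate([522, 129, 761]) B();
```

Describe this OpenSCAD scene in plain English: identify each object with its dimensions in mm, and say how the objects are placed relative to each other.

A is a table: top 1297 mm (x) × 582 mm (y), 26 mm thick, upper face at z = 761 mm, on four 88×88 mm square legs, each inset 25 mm from the nearest pair of top edges, running from z = 0 to the bottom of the top.

B is a four-legged stool. The seat is 253×324 mm, 31 mm thick, top at z = 394 mm. It stands on four round legs, each 34 mm in diameter, from z = 0 to the seat underside, each leg's axis is inset half a diameter from the nearest pair of seat edges (so the leg's bounding box is flush with the corner).

The stool is on top of the table, centred.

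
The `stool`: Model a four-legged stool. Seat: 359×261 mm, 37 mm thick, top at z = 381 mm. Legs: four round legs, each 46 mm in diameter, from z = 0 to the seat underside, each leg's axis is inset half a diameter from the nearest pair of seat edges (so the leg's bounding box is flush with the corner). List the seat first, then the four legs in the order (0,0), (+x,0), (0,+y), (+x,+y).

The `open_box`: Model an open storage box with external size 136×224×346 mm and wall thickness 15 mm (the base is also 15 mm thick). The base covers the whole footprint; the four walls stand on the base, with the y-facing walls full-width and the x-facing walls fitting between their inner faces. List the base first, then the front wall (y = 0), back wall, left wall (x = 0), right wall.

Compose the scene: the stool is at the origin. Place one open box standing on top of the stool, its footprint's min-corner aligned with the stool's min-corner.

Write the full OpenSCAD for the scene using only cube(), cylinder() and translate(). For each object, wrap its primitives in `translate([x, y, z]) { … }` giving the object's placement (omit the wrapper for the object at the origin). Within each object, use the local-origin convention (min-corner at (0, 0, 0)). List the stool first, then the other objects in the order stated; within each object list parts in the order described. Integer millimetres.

translate([0, 0, 344]) cube([359, 261, 37]);
translate([23, 23, 0]) cylinder(h = 344, r = 23);
translate([336, 23, 0]) cylinder(h = 344, r = 23);
translate([23, 238, 0]) cylinder(h = 344, r = 23);
translate([336, 238, 0]) cylinder(h = 344, r = 23);
translate([0, 0, 381]) {
  cube([136, 224, 15]);
  translate([0, 0, 15]) cube([136, 15, 331]);
  translate([0, 209, 15]) cube([136, 15, 331]);
  translate([0, 15, 15]) cube([15, 194, 331]);
  translate([121, 15, 15]) cube([15, 194, 331]);
}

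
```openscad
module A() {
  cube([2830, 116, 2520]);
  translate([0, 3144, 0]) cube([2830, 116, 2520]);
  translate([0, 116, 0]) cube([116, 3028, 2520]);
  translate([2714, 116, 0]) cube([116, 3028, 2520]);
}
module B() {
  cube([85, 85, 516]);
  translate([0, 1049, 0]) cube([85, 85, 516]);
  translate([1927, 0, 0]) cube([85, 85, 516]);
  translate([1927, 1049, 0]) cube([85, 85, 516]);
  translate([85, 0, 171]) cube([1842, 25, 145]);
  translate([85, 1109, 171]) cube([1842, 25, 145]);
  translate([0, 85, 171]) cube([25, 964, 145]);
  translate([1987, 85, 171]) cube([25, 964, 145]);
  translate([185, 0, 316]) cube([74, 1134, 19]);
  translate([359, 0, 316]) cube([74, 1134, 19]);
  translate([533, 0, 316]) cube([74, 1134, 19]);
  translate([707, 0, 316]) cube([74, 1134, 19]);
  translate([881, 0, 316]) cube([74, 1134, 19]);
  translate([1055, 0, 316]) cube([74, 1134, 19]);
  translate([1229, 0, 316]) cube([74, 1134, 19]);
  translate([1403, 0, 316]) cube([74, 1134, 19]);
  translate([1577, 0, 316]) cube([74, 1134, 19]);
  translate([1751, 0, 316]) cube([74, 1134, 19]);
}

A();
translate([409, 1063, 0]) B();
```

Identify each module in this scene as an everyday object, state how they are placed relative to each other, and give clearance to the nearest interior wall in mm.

A is a house frame. B is a bed frame. The bed frame sits inside the house frame, centred. The clearance to the nearest interior wall is 293 mm.

Clearances: x = 293, y = 947; minimum 293 mm.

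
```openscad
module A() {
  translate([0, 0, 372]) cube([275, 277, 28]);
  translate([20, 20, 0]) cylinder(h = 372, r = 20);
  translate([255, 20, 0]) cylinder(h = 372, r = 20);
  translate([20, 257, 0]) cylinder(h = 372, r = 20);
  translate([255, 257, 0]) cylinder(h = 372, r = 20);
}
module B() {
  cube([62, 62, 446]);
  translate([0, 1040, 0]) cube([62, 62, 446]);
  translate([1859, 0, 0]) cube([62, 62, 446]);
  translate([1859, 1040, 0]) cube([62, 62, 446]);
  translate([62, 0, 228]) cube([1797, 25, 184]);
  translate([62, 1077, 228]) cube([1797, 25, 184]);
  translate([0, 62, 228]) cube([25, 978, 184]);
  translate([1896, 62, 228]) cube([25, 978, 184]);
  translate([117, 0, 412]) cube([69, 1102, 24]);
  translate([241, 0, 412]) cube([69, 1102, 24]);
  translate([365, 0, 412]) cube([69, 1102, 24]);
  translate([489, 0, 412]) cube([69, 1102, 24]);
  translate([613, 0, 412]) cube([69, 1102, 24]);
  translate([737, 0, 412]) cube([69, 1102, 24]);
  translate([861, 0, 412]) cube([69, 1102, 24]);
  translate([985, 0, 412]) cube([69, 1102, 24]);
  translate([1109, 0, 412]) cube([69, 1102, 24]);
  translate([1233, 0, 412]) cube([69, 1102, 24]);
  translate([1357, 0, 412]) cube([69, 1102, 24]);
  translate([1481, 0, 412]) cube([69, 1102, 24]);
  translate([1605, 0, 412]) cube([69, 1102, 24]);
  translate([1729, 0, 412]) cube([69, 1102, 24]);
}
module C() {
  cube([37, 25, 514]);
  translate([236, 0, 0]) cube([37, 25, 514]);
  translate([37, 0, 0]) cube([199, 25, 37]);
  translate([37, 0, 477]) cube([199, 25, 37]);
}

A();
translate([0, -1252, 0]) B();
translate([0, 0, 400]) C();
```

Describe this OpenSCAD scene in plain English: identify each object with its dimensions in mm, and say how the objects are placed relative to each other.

A is a simple wooden stool: a rectangular seat 275 mm (x) by 277 mm (y), 28 mm thick, top face at z = 400 mm, on four round legs, each 40 mm in diameter. The legs rest on z = 0, each leg's axis is inset half a diameter from the nearest pair of seat edges (so the leg's bounding box is flush with the corner).

B is a bed frame 1921 mm long (x) by 1102 mm wide (y). Four 62×62 mm corner posts, 446 mm tall, at the corners of the footprint. Four rails of 25 mm thickness and 184 mm height run between adjacent posts with their undersides at z = 228 mm, their outer faces flush with the outside of the frame (the two x-running rails run between the posts' inner faces; the two y-running rails run between the posts' inner faces). 14 slats, each 69 mm wide (x) and 24 mm thick, lie across the top of the two x-running rails, running the full 1102 mm width of the frame in y; the slats are evenly spaced along x between the inner faces of the end posts with equal gaps (rounded down to the nearest mm) at the −x end and between each pair — any rounding remainder accumulates at the +x end.

C is a picture frame with a 199×440 mm rectangular opening (x by z) and a uniform 37 mm border on every side. Frame depth is 25 mm along y. It is built from two vertical stiles running the full outside height and two horizontal rails spanning the gap between the stiles.

The bed frame is on the floor beside the stool on its −y side. The picture frame is on top of the stool.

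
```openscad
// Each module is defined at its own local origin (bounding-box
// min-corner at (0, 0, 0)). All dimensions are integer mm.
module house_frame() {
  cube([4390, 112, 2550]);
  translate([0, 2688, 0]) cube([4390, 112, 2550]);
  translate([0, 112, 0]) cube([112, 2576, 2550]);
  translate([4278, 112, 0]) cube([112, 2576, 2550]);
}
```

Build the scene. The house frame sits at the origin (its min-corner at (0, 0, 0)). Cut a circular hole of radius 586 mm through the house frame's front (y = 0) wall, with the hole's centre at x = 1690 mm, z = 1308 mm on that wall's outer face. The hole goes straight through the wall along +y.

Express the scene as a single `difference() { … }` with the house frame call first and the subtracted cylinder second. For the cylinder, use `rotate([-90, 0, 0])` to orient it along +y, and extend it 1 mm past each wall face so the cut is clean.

difference() {
  house_frame();
  translate([1690, -1, 1308]) rotate([-90, 0, 0]) cylinder(h = 114, r = 586);
}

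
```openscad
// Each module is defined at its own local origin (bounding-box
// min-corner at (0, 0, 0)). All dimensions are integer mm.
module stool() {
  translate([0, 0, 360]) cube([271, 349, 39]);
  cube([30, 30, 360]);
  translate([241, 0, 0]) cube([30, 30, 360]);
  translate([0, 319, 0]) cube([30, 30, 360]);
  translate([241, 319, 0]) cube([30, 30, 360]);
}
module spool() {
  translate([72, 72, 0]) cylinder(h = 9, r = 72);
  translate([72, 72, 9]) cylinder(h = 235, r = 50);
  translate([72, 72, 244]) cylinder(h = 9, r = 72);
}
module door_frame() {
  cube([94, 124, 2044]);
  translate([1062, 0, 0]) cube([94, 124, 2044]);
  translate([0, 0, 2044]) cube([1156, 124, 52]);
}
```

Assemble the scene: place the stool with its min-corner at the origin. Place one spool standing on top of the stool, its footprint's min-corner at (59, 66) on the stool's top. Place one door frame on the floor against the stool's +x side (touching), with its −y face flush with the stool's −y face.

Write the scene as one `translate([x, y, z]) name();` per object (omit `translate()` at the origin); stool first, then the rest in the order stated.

stool();
translate([59, 66, 399]) spool();
translate([271, 0, 0]) door_frame();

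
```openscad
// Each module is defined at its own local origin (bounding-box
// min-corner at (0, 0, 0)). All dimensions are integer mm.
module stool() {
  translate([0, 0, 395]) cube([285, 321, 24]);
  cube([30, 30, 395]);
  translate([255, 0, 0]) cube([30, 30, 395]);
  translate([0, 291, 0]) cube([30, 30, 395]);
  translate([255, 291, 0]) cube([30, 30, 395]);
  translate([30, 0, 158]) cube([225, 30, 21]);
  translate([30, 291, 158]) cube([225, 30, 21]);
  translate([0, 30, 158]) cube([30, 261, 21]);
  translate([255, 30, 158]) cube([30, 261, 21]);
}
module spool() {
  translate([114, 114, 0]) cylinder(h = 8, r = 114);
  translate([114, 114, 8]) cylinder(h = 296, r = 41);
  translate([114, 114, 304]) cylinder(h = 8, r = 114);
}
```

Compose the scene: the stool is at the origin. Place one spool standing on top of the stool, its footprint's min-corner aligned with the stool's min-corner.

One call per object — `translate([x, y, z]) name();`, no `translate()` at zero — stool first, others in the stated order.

stool();
translate([0, 0, 419]) spool();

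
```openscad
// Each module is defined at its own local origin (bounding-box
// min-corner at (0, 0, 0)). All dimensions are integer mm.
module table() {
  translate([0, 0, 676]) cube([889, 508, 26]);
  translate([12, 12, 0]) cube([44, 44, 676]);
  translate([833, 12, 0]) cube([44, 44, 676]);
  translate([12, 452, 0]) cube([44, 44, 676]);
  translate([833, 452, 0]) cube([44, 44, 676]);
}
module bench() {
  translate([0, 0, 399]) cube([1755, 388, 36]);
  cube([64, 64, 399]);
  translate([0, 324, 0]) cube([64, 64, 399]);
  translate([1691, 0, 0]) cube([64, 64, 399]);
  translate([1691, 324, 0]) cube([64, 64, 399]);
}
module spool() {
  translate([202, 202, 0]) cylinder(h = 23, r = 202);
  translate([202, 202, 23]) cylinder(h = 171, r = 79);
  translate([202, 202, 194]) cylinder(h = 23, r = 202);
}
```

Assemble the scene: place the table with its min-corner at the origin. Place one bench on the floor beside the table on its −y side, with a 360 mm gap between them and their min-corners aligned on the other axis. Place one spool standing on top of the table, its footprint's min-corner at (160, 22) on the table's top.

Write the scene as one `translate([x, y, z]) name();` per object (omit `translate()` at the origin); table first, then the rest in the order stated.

table();
translate([0, -748, 0]) bench();
translate([160, 22, 702]) spool();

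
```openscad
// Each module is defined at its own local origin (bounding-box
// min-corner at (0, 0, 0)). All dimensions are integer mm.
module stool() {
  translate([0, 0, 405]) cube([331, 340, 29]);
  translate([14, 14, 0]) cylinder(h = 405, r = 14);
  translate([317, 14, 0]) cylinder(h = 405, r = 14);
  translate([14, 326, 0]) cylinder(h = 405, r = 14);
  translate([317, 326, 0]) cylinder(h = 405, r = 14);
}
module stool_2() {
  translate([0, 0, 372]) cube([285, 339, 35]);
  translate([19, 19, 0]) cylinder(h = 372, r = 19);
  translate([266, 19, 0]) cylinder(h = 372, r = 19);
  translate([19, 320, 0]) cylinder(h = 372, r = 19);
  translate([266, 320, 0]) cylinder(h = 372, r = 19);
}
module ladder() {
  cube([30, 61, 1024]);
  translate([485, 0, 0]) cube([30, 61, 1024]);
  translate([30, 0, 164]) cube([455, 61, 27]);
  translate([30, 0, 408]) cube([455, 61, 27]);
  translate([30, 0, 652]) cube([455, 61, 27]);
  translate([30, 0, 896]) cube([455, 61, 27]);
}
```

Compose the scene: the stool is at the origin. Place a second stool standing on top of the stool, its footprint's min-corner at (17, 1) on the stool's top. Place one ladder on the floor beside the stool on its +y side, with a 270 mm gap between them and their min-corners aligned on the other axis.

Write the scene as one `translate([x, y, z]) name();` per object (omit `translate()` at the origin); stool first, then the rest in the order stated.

stool();
translate([17, 1, 434]) stool_2();
translate([0, 610, 0]) ladder();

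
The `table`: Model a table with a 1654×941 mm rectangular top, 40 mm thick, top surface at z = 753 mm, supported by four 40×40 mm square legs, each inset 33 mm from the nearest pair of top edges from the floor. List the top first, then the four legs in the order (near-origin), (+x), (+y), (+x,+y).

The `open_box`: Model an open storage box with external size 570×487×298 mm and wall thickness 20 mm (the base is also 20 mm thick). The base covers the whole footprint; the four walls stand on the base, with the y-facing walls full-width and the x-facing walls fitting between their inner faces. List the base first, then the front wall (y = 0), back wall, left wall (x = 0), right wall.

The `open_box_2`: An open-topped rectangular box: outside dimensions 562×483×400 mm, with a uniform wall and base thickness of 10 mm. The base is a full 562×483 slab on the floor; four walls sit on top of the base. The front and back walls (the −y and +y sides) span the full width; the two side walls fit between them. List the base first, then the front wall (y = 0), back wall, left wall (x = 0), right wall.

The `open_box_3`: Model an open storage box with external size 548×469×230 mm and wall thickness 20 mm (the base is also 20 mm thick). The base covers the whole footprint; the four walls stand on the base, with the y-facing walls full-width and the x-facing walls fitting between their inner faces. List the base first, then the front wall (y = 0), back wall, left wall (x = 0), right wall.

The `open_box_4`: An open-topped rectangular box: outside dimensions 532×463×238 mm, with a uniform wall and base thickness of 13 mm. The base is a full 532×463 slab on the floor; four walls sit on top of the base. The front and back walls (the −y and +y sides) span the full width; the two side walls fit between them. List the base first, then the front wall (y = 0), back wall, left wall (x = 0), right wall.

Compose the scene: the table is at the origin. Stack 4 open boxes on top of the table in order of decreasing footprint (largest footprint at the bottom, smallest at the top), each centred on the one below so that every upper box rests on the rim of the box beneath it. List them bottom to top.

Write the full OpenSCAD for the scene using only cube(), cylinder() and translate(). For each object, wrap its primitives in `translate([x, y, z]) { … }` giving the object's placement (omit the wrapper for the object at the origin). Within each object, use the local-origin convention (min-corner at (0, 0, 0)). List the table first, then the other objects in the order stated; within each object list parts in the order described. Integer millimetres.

translate([0, 0, 713]) cube([1654, 941, 40]);
translate([33, 33, 0]) cube([40, 40, 713]);
translate([1581, 33, 0]) cube([40, 40, 713]);
translate([33, 868, 0]) cube([40, 40, 713]);
translate([1581, 868, 0]) cube([40, 40, 713]);
translate([542, 227, 753]) {
  cube([570, 487, 20]);
  translate([0, 0, 20]) cube([570, 20, 278]);
  translate([0, 467, 20]) cube([570, 20, 278]);
  translate([0, 20, 20]) cube([20, 447, 278]);
  translate([550, 20, 20]) cube([20, 447, 278]);
}
translate([546, 229, 1051]) {
  cube([562, 483, 10]);
  translate([0, 0, 10]) cube([562, 10, 390]);
  translate([0, 473, 10]) cube([562, 10, 390]);
  translate([0, 10, 10]) cube([10, 463, 390]);
  translate([552, 10, 10]) cube([10, 463, 390]);
}
translate([553, 236, 1451]) {
  cube([548, 469, 20]);
  translate([0, 0, 20]) cube([548, 20, 210]);
  translate([0, 449, 20]) cube([548, 20, 210]);
  translate([0, 20, 20]) cube([20, 429, 210]);
  translate([528, 20, 20]) cube([20, 429, 210]);
}
translate([561, 239, 1681]) {
  cube([532, 463, 13]);
  translate([0, 0, 13]) cube([532, 13, 225]);
  translate([0, 450, 13]) cube([532, 13, 225]);
  translate([0, 13, 13]) cube([13, 437, 225]);
  translate([519, 13, 13]) cube([13, 437, 225]);
}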